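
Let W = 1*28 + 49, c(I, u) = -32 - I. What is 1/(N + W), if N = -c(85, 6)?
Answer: 1/194 ≈ 0.0051546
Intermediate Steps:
N = 117 (N = -(-32 - 1*85) = -(-32 - 85) = -1*(-117) = 117)
W = 77 (W = 28 + 49 = 77)
1/(N + W) = 1/(117 + 77) = 1/194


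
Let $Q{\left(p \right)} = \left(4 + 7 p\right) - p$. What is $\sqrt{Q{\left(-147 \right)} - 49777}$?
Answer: $i \sqrt{50655} \approx 225.07 i$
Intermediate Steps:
$Q{\left(p \right)} = 4 + 6 p$
$\sqrt{Q{\left(-147 \right)} - 49777} = \sqrt{\left(4 + 6 \left(-147\right)\right) - 49777} = \sqrt{\left(4 - 882\right) - 49777} = \sqrt{-878 - 49777} = \sqrt{-50655} = i \sqrt{50655}$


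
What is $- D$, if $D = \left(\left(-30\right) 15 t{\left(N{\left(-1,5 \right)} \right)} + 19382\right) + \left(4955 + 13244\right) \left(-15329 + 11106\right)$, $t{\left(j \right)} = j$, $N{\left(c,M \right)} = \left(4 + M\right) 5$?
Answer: $76855245$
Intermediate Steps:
$N{\left(c,M \right)} = 20 + 5 M$
$D = -76855245$ ($D = \left(\left(-30\right) 15 \left(20 + 5 \cdot 5\right) + 19382\right) + \left(4955 + 13244\right) \left(-15329 + 11106\right) = \left(- 450 \left(20 + 25\right) + 19382\right) + 18199 \left(-4223\right) = \left(\left(-450\right) 45 + 19382\right) - 76854377 = \left(-20250 + 19382\right) - 76854377 = -868 - 76854377 = -76855245$)
$- D = \left(-1\right) \left(-76855245\right) = 76855245$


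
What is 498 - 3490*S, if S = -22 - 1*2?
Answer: 84258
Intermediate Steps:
S = -24 (S = -22 - 2 = -24)
498 - 3490*S = 498 - 3490*(-24) = 498 - 349*(-240) = 498 + 83760 = 84258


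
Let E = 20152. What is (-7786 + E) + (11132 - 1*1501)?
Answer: 21997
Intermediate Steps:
(-7786 + E) + (11132 - 1*1501) = (-7786 + 20152) + (11132 - 1*1501) = 12366 + (11132 - 1501) = 12366 + 9631 = 21997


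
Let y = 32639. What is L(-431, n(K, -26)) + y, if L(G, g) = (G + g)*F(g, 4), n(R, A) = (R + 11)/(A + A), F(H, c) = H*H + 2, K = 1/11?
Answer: 742911327833/23393656 ≈ 31757.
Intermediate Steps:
K = 1/11 ≈ 0.090909
F(H, c) = 2 + H² (F(H, c) = H² + 2 = 2 + H²)
n(R, A) = (11 + R)/(2*A) (n(R, A) = (11 + R)/((2*A)) = (11 + R)*(1/(2*A)) = (11 + R)/(2*A))
L(G, g) = (2 + g²)*(G + g) (L(G, g) = (G + g)*(2 + g²) = (2 + g²)*(G + g))
L(-431, n(K, -26)) + y = (2 + ((½)*(11 + 1/11)/(-26))²)*(-431 + (½)*(11 + 1/11)/(-26)) + 32639 = (2 + ((½)*(-1/26)*(122/11))²)*(-431 + (½)*(-1/26)*(122/11)) + 32639 = (2 + (-61/286)²)*(-431 - 61/286) + 32639 = (2 + 3721/81796)*(-123327/286) + 32639 = (167313/81796)*(-123327/286) + 32639 = -20634210351/23393656 + 32639 = 742911327833/23393656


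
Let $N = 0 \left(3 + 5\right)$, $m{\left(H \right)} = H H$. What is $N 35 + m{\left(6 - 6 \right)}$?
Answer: $0$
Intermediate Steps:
$m{\left(H \right)} = H^{2}$
$N = 0$ ($N = 0 \cdot 8 = 0$)
$N 35 + m{\left(6 - 6 \right)} = 0 \cdot 35 + \left(6 - 6\right)^{2} = 0 + \left(6 - 6\right)^{2} = 0 + 0^{2} = 0 + 0 = 0$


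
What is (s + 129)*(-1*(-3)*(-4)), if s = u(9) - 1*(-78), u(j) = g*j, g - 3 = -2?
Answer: -2592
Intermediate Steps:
g = 1 (g = 3 - 2 = 1)
u(j) = j (u(j) = 1*j = j)
s = 87 (s = 9 - 1*(-78) = 9 + 78 = 87)
(s + 129)*(-1*(-3)*(-4)) = (87 + 129)*(-1*(-3)*(-4)) = 216*(3*(-4)) = 216*(-12) = -2592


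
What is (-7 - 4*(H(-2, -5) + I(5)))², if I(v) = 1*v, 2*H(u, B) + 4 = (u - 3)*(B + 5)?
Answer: 361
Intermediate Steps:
H(u, B) = -2 + (-3 + u)*(5 + B)/2 (H(u, B) = -2 + ((u - 3)*(B + 5))/2 = -2 + ((-3 + u)*(5 + B))/2 = -2 + (-3 + u)*(5 + B)/2)
I(v) = v
(-7 - 4*(H(-2, -5) + I(5)))² = (-7 - 4*((-19/2 - 3/2*(-5) + (5/2)*(-2) + (½)*(-5)*(-2)) + 5))² = (-7 - 4*((-19/2 + 15/2 - 5 + 5) + 5))² = (-7 - 4*(-2 + 5))² = (-7 - 4*3)² = (-7 - 12)² = (-19)² = 361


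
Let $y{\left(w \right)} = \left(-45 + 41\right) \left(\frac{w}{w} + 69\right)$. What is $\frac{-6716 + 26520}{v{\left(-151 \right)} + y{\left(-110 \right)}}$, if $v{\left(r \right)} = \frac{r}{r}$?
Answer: $- \frac{19804}{279} \approx -70.982$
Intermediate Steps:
$v{\left(r \right)} = 1$
$y{\left(w \right)} = -280$ ($y{\left(w \right)} = - 4 \left(1 + 69\right) = \left(-4\right) 70 = -280$)
$\frac{-6716 + 26520}{v{\left(-151 \right)} + y{\left(-110 \right)}} = \frac{-6716 + 26520}{1 - 280} = \frac{19804}{-279} = 19804 \left(- \frac{1}{279}\right) = - \frac{19804}{279}$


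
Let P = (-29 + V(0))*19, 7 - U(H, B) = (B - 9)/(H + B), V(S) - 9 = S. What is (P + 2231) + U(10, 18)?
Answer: 52015/28 ≈ 1857.7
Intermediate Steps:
V(S) = 9 + S
U(H, B) = 7 - (-9 + B)/(B + H) (U(H, B) = 7 - (B - 9)/(H + B) = 7 - (-9 + B)/(B + H))
P = -380 (P = (-29 + (9 + 0))*19 = (-29 + 9)*19 = -20*19 = -380)
(P + 2231) + U(10, 18) = (-380 + 2231) + (9 + 6*18 + 7*10)/(18 + 10) = 1851 + (9 + 108 + 70)/28 = 1851 + (1/28)*187 = 1851 + 187/28 = 52015/28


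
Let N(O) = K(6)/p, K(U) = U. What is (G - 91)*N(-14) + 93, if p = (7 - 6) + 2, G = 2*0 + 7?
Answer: -75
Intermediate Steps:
G = 7 (G = 0 + 7 = 7)
p = 3 (p = 1 + 2 = 3)
N(O) = 2 (N(O) = 6/3 = 6*(1/3) = 2)
(G - 91)*N(-14) + 93 = (7 - 91)*2 + 93 = -84*2 + 93 = -168 + 93 = -75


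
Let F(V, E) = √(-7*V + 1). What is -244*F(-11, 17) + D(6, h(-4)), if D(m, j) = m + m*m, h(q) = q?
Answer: 42 - 244*√78 ≈ -2112.9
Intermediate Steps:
F(V, E) = √(1 - 7*V)
D(m, j) = m + m²
-244*F(-11, 17) + D(6, h(-4)) = -244*√(1 - 7*(-11)) + 6*(1 + 6) = -244*√(1 + 77) + 6*7 = -244*√78 + 42 = 42 - 244*√78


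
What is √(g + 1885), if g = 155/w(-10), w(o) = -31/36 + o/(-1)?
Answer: √205870105/329 ≈ 43.611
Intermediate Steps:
w(o) = -31/36 - o (w(o) = -31*1/36 + o*(-1) = -31/36 - o)
g = 5580/329 (g = 155/(-31/36 - 1*(-10)) = 155/(-31/36 + 10) = 155/(329/36) = 155*(36/329) = 5580/329 ≈ 16.960)
√(g + 1885) = √(5580/329 + 1885) = √(625745/329) = √205870105/329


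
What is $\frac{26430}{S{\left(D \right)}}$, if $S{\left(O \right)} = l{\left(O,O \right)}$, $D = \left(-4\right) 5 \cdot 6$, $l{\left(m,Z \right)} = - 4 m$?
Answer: $\frac{881}{16} \approx 55.063$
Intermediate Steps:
$D = -120$ ($D = \left(-20\right) 6 = -120$)
$S{\left(O \right)} = - 4 O$
$\frac{26430}{S{\left(D \right)}} = \frac{26430}{\left(-4\right) \left(-120\right)} = \frac{26430}{480} = 26430 \cdot \frac{1}{480} = \frac{881}{16}$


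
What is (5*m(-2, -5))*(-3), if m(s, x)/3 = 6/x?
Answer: 54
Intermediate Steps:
m(s, x) = 18/x (m(s, x) = 3*(6/x) = 18/x)
(5*m(-2, -5))*(-3) = (5*(18/(-5)))*(-3) = (5*(18*(-⅕)))*(-3) = (5*(-18/5))*(-3) = -18*(-3) = 54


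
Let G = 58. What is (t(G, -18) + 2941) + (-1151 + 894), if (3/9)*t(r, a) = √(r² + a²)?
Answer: 2684 + 6*√922 ≈ 2866.2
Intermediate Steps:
t(r, a) = 3*√(a² + r²) (t(r, a) = 3*√(r² + a²) = 3*√(a² + r²))
(t(G, -18) + 2941) + (-1151 + 894) = (3*√((-18)² + 58²) + 2941) + (-1151 + 894) = (3*√(324 + 3364) + 2941) - 257 = (3*√3688 + 2941) - 257 = (3*(2*√922) + 2941) - 257 = (6*√922 + 2941) - 257 = (2941 + 6*√922) - 257 = 2684 + 6*√922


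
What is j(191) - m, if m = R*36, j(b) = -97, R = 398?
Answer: -14425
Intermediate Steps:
m = 14328 (m = 398*36 = 14328)
j(191) - m = -97 - 1*14328 = -97 - 14328 = -14425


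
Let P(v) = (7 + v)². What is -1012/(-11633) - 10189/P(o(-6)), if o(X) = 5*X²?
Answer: -83140009/406794377 ≈ -0.20438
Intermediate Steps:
-1012/(-11633) - 10189/P(o(-6)) = -1012/(-11633) - 10189/(7 + 5*(-6)²)² = -1012*(-1/11633) - 10189/(7 + 5*36)² = 1012/11633 - 10189/(7 + 180)² = 1012/11633 - 10189/(187²) = 1012/11633 - 10189/34969 = -83140009/406794377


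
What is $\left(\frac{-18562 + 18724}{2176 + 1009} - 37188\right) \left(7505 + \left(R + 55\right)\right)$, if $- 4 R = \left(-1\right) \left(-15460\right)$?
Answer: $- \frac{87529833702}{637} \approx -1.3741 \cdot 10^{8}$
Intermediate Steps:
$R = -3865$ ($R = - \frac{\left(-1\right) \left(-15460\right)}{4} = \left(- \frac{1}{4}\right) 15460 = -3865$)
$\left(\frac{-18562 + 18724}{2176 + 1009} - 37188\right) \left(7505 + \left(R + 55\right)\right) = \left(\frac{-18562 + 18724}{2176 + 1009} - 37188\right) \left(7505 + \left(-3865 + 55\right)\right) = \left(\frac{162}{3185} - 37188\right) \left(7505 - 3810\right) = \left(162 \cdot \frac{1}{3185} - 37188\right) 3695 = \left(\frac{162}{3185} - 37188\right) 3695 = \left(- \frac{118443618}{3185}\right) 3695 = - \frac{87529833702}{637}$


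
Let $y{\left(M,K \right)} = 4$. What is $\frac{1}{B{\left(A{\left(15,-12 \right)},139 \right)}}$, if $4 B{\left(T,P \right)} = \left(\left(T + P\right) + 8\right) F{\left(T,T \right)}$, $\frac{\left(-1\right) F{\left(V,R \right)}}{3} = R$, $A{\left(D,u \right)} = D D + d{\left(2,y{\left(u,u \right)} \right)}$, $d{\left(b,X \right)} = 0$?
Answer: $- \frac{1}{62775} \approx -1.593 \cdot 10^{-5}$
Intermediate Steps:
$A{\left(D,u \right)} = D^{2}$ ($A{\left(D,u \right)} = D D + 0 = D^{2} + 0 = D^{2}$)
$F{\left(V,R \right)} = - 3 R$
$B{\left(T,P \right)} = - \frac{3 T \left(8 + P + T\right)}{4}$ ($B{\left(T,P \right)} = \frac{\left(\left(T + P\right) + 8\right) \left(- 3 T\right)}{4} = \frac{\left(\left(P + T\right) + 8\right) \left(- 3 T\right)}{4} = \frac{\left(8 + P + T\right) \left(- 3 T\right)}{4} = \frac{\left(-3\right) T \left(8 + P + T\right)}{4} = - \frac{3 T \left(8 + P + T\right)}{4}$)
$\frac{1}{B{\left(A{\left(15,-12 \right)},139 \right)}} = \frac{1}{\left(- \frac{3}{4}\right) 15^{2} \left(8 + 139 + 15^{2}\right)} = \frac{1}{\left(- \frac{3}{4}\right) 225 \left(8 + 139 + 225\right)} = \frac{1}{\left(- \frac{3}{4}\right) 225 \cdot 372} = \frac{1}{-62775} = - \frac{1}{62775}$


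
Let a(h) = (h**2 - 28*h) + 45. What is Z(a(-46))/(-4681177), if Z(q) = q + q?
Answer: -6898/4681177 ≈ -0.0014736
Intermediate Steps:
a(h) = 45 + h**2 - 28*h
Z(q) = 2*q
Z(a(-46))/(-4681177) = (2*(45 + (-46)**2 - 28*(-46)))/(-4681177) = (2*(45 + 2116 + 1288))*(-1/4681177) = (2*3449)*(-1/4681177) = 6898*(-1/4681177) = -6898/4681177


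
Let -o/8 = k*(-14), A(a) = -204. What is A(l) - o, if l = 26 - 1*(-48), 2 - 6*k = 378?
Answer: 20444/3 ≈ 6814.7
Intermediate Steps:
k = -188/3 (k = 1/3 - 1/6*378 = 1/3 - 63 = -188/3 ≈ -62.667)
l = 74 (l = 26 + 48 = 74)
o = -21056/3 (o = -(-1504)*(-14)/3 = -8*2632/3 = -21056/3 ≈ -7018.7)
A(l) - o = -204 - 1*(-21056/3) = -204 + 21056/3 = 20444/3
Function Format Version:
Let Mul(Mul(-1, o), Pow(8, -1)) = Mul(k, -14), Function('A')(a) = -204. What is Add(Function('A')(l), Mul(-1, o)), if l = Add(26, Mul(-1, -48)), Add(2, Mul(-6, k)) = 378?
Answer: Rational(20444, 3) ≈ 6814.7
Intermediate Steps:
k = Rational(-188, 3) (k = Add(Rational(1, 3), Mul(Rational(-1, 6), 378)) = Add(Rational(1, 3), -63) = Rational(-188, 3) ≈ -62.667)
l = 74 (l = Add(26, 48) = 74)
o = Rational(-21056, 3) (o = Mul(-8, Mul(Rational(-188, 3), -14)) = Mul(-8, Rational(2632, 3)) = Rational(-21056, 3) ≈ -7018.7)
Add(Function('A')(l), Mul(-1, o)) = Add(-204, Mul(-1, Rational(-21056, 3))) = Add(-204, Rational(21056, 3)) = Rational(20444, 3)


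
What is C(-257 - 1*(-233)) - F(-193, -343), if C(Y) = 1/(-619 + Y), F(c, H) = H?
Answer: 220548/643 ≈ 343.00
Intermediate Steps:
C(-257 - 1*(-233)) - F(-193, -343) = 1/(-619 + (-257 - 1*(-233))) - 1*(-343) = 1/(-619 + (-257 + 233)) + 343 = 1/(-619 - 24) + 343 = 1/(-643) + 343 = -1/643 + 343 = 220548/643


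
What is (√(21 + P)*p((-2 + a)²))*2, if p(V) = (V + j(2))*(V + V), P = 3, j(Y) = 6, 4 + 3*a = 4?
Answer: 320*√6 ≈ 783.84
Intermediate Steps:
a = 0 (a = -4/3 + (⅓)*4 = -4/3 + 4/3 = 0)
p(V) = 2*V*(6 + V) (p(V) = (V + 6)*(V + V) = (6 + V)*(2*V) = 2*V*(6 + V))
(√(21 + P)*p((-2 + a)²))*2 = (√(21 + 3)*(2*(-2 + 0)²*(6 + (-2 + 0)²)))*2 = (√24*(2*(-2)²*(6 + (-2)²)))*2 = ((2*√6)*(2*4*(6 + 4)))*2 = ((2*√6)*(2*4*10))*2 = ((2*√6)*80)*2 = (160*√6)*2 = 320*√6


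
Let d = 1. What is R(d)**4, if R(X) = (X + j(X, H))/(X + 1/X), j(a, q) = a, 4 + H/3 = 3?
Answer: 1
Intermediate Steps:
H = -3 (H = -12 + 3*3 = -12 + 9 = -3)
R(X) = 2*X/(X + 1/X) (R(X) = (X + X)/(X + 1/X) = (2*X)/(X + 1/X) = 2*X/(X + 1/X))
R(d)**4 = (2*1**2/(1 + 1**2))**4 = (2*1/(1 + 1))**4 = (2*1/2)**4 = (2*1*(1/2))**4 = 1**4 = 1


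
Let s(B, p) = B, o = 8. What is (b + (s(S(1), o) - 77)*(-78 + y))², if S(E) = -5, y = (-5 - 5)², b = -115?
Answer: 3682561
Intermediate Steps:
y = 100 (y = (-10)² = 100)
(b + (s(S(1), o) - 77)*(-78 + y))² = (-115 + (-5 - 77)*(-78 + 100))² = (-115 - 82*22)² = (-115 - 1804)² = (-1919)² = 3682561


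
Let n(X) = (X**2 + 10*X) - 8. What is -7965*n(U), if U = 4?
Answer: -382320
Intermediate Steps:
n(X) = -8 + X**2 + 10*X
-7965*n(U) = -7965*(-8 + 4**2 + 10*4) = -7965*(-8 + 16 + 40) = -7965*48 = -382320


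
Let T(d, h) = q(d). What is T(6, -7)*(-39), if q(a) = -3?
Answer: 117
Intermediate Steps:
T(d, h) = -3
T(6, -7)*(-39) = -3*(-39) = 117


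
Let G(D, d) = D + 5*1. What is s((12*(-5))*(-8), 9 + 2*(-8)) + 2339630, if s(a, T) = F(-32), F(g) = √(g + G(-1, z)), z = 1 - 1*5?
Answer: 2339630 + 2*I*√7 ≈ 2.3396e+6 + 5.2915*I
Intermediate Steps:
z = -4 (z = 1 - 5 = -4)
G(D, d) = 5 + D (G(D, d) = D + 5 = 5 + D)
F(g) = √(4 + g) (F(g) = √(g + (5 - 1)) = √(g + 4) = √(4 + g))
s(a, T) = 2*I*√7 (s(a, T) = √(4 - 32) = √(-28) = 2*I*√7)
s((12*(-5))*(-8), 9 + 2*(-8)) + 2339630 = 2*I*√7 + 2339630 = 2339630 + 2*I*√7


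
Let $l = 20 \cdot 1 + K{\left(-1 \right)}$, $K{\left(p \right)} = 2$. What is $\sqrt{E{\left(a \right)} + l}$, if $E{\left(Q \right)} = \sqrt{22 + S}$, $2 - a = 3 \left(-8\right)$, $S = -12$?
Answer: $\sqrt{22 + \sqrt{10}} \approx 5.0162$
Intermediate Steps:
$a = 26$ ($a = 2 - 3 \left(-8\right) = 2 - -24 = 2 + 24 = 26$)
$E{\left(Q \right)} = \sqrt{10}$ ($E{\left(Q \right)} = \sqrt{22 - 12} = \sqrt{10}$)
$l = 22$ ($l = 20 \cdot 1 + 2 = 20 + 2 = 22$)
$\sqrt{E{\left(a \right)} + l} = \sqrt{\sqrt{10} + 22} = \sqrt{22 + \sqrt{10}}$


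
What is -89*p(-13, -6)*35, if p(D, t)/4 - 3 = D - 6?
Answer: 199360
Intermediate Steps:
p(D, t) = -12 + 4*D (p(D, t) = 12 + 4*(D - 6) = 12 + 4*(-6 + D) = 12 + (-24 + 4*D) = -12 + 4*D)
-89*p(-13, -6)*35 = -89*(-12 + 4*(-13))*35 = -89*(-12 - 52)*35 = -89*(-64)*35 = 5696*35 = 199360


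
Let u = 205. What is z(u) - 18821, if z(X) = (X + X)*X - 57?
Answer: 65172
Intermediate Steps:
z(X) = -57 + 2*X² (z(X) = (2*X)*X - 57 = 2*X² - 57 = -57 + 2*X²)
z(u) - 18821 = (-57 + 2*205²) - 18821 = (-57 + 2*42025) - 18821 = (-57 + 84050) - 18821 = 83993 - 18821 = 65172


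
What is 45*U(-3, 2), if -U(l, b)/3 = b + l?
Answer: 135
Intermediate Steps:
U(l, b) = -3*b - 3*l (U(l, b) = -3*(b + l) = -3*b - 3*l)
45*U(-3, 2) = 45*(-3*2 - 3*(-3)) = 45*(-6 + 9) = 45*3 = 135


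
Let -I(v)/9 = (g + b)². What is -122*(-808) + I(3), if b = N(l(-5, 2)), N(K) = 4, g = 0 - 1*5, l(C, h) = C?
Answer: 98567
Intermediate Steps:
g = -5 (g = 0 - 5 = -5)
b = 4
I(v) = -9 (I(v) = -9*(-5 + 4)² = -9*(-1)² = -9*1 = -9)
-122*(-808) + I(3) = -122*(-808) - 9 = 98576 - 9 = 98567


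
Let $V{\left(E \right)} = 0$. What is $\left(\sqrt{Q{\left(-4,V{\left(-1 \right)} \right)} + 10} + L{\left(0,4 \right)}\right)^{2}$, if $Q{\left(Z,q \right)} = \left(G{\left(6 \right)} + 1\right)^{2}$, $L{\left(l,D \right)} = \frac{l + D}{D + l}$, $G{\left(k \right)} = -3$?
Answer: $\left(1 + \sqrt{14}\right)^{2} \approx 22.483$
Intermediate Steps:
$L{\left(l,D \right)} = 1$ ($L{\left(l,D \right)} = \frac{D + l}{D + l} = 1$)
$Q{\left(Z,q \right)} = 4$ ($Q{\left(Z,q \right)} = \left(-3 + 1\right)^{2} = \left(-2\right)^{2} = 4$)
$\left(\sqrt{Q{\left(-4,V{\left(-1 \right)} \right)} + 10} + L{\left(0,4 \right)}\right)^{2} = \left(\sqrt{4 + 10} + 1\right)^{2} = \left(\sqrt{14} + 1\right)^{2} = \left(1 + \sqrt{14}\right)^{2}$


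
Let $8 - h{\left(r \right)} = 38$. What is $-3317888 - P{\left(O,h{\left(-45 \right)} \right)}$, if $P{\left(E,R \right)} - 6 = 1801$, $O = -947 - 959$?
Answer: $-3319695$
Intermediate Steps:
$O = -1906$ ($O = -947 - 959 = -1906$)
$h{\left(r \right)} = -30$ ($h{\left(r \right)} = 8 - 38 = -30$)
$P{\left(E,R \right)} = 1807$ ($P{\left(E,R \right)} = 6 + 1801 = 1807$)
$-3317888 - P{\left(O,h{\left(-45 \right)} \right)} = -3317888 - 1807 = -3319695$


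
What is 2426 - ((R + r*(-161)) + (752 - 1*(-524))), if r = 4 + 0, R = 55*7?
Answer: 1409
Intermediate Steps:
R = 385
r = 4
2426 - ((R + r*(-161)) + (752 - 1*(-524))) = 2426 - ((385 + 4*(-161)) + (752 - 1*(-524))) = 2426 - ((385 - 644) + (752 + 524)) = 2426 - (-259 + 1276) = 2426 - 1*1017 = 2426 - 1017 = 1409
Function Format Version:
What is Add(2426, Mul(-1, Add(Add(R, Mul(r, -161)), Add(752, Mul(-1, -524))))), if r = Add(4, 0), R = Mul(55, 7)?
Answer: 1409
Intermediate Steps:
R = 385
r = 4
Add(2426, Mul(-1, Add(Add(R, Mul(r, -161)), Add(752, Mul(-1, -524))))) = Add(2426, Mul(-1, Add(Add(385, Mul(4, -161)), Add(752, Mul(-1, -524))))) = Add(2426, Mul(-1, Add(Add(385, -644), Add(752, 524)))) = Add(2426, Mul(-1, Add(-259, 1276))) = Add(2426, Mul(-1, 1017)) = Add(2426, -1017) = 1409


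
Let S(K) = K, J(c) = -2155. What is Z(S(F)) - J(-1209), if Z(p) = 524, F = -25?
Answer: 2679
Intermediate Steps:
Z(S(F)) - J(-1209) = 524 - 1*(-2155) = 524 + 2155 = 2679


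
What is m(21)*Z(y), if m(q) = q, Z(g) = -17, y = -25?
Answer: -357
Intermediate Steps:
m(21)*Z(y) = 21*(-17) = -357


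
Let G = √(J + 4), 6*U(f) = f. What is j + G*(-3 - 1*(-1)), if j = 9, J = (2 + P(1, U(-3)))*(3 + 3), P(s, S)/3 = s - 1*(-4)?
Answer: 9 - 2*√106 ≈ -11.591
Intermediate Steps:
U(f) = f/6
P(s, S) = 12 + 3*s (P(s, S) = 3*(s - 1*(-4)) = 3*(s + 4) = 3*(4 + s) = 12 + 3*s)
J = 102 (J = (2 + (12 + 3*1))*(3 + 3) = (2 + (12 + 3))*6 = (2 + 15)*6 = 17*6 = 102)
G = √106 (G = √(102 + 4) = √106 ≈ 10.296)
j + G*(-3 - 1*(-1)) = 9 + √106*(-3 - 1*(-1)) = 9 + √106*(-3 + 1) = 9 + √106*(-2) = 9 - 2*√106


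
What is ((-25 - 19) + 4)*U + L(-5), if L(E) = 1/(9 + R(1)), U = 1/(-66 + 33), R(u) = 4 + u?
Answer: 593/462 ≈ 1.2836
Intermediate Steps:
U = -1/33 (U = 1/(-33) = -1/33 ≈ -0.030303)
L(E) = 1/14 (L(E) = 1/(9 + (4 + 1)) = 1/(9 + 5) = 1/14)
((-25 - 19) + 4)*U + L(-5) = ((-25 - 19) + 4)*(-1/33) + 1/14 = (-44 + 4)*(-1/33) + 1/14 = -40*(-1/33) + 1/14 = 40/33 + 1/14 = 593/462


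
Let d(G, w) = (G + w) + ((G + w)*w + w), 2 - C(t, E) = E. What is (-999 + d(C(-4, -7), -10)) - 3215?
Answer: -4215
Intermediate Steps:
C(t, E) = 2 - E
d(G, w) = G + 2*w + w*(G + w) (d(G, w) = (G + w) + (w*(G + w) + w) = (G + w) + (w + w*(G + w)) = G + 2*w + w*(G + w))
(-999 + d(C(-4, -7), -10)) - 3215 = (-999 + ((2 - 1*(-7)) + (-10)**2 + 2*(-10) + (2 - 1*(-7))*(-10))) - 3215 = (-999 + ((2 + 7) + 100 - 20 + (2 + 7)*(-10))) - 3215 = (-999 + (9 + 100 - 20 + 9*(-10))) - 3215 = (-999 + (9 + 100 - 20 - 90)) - 3215 = (-999 - 1) - 3215 = -1000 - 3215 = -4215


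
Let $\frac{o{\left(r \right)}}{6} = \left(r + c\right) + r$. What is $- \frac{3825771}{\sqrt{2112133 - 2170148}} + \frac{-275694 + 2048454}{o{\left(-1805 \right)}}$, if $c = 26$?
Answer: $- \frac{73865}{896} + \frac{3825771 i \sqrt{58015}}{58015} \approx -82.439 + 15884.0 i$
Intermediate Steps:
$o{\left(r \right)} = 156 + 12 r$ ($o{\left(r \right)} = 6 \left(\left(r + 26\right) + r\right) = 6 \left(\left(26 + r\right) + r\right) = 6 \left(26 + 2 r\right) = 156 + 12 r$)
$- \frac{3825771}{\sqrt{2112133 - 2170148}} + \frac{-275694 + 2048454}{o{\left(-1805 \right)}} = - \frac{3825771}{\sqrt{2112133 - 2170148}} + \frac{-275694 + 2048454}{156 + 12 \left(-1805\right)} = - \frac{3825771}{\sqrt{-58015}} + \frac{1772760}{156 - 21660} = - \frac{3825771}{i \sqrt{58015}} + \frac{1772760}{-21504} = - 3825771 \left(- \frac{i \sqrt{58015}}{58015}\right) + 1772760 \left(- \frac{1}{21504}\right) = \frac{3825771 i \sqrt{58015}}{58015} - \frac{73865}{896} = - \frac{73865}{896} + \frac{3825771 i \sqrt{58015}}{58015}$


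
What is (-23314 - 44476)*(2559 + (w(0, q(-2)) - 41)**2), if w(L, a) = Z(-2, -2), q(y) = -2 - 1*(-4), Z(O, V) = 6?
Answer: -256517360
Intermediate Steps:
q(y) = 2 (q(y) = -2 + 4 = 2)
w(L, a) = 6
(-23314 - 44476)*(2559 + (w(0, q(-2)) - 41)**2) = (-23314 - 44476)*(2559 + (6 - 41)**2) = -67790*(2559 + (-35)**2) = -67790*(2559 + 1225) = -67790*3784 = -256517360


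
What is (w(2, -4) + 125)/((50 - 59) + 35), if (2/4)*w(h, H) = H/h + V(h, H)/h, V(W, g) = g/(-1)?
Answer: 125/26 ≈ 4.8077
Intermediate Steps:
V(W, g) = -g (V(W, g) = g*(-1) = -g)
w(h, H) = 0 (w(h, H) = 2*(H/h + (-H)/h) = 2*(H/h - H/h) = 2*0 = 0)
(w(2, -4) + 125)/((50 - 59) + 35) = (0 + 125)/((50 - 59) + 35) = 125/(-9 + 35) = 125/26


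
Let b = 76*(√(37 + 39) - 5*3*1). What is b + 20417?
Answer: 19277 + 152*√19 ≈ 19940.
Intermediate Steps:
b = -1140 + 152*√19 (b = 76*(√76 - 15*1) = 76*(2*√19 - 15) = 76*(-15 + 2*√19) = -1140 + 152*√19 ≈ -477.45)
b + 20417 = (-1140 + 152*√19) + 20417 = 19277 + 152*√19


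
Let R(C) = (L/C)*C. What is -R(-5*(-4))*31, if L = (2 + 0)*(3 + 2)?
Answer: -310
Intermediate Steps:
L = 10 (L = 2*5 = 10)
R(C) = 10 (R(C) = (10/C)*C = 10)
-R(-5*(-4))*31 = -1*10*31 = -10*31 = -310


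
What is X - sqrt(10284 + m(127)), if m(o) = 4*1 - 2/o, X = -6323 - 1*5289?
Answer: -11612 - sqrt(165934898)/127 ≈ -11713.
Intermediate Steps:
X = -11612 (X = -6323 - 5289 = -11612)
m(o) = 4 - 2/o
X - sqrt(10284 + m(127)) = -11612 - sqrt(10284 + (4 - 2/127)) = -11612 - sqrt(10284 + 506/127) = -11612 - sqrt(1306574/127) = -11612 - sqrt(165934898)/127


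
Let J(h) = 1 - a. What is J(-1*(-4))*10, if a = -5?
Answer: 60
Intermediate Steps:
J(h) = 6 (J(h) = 1 - 1*(-5) = 1 + 5 = 6)
J(-1*(-4))*10 = 6*10 = 60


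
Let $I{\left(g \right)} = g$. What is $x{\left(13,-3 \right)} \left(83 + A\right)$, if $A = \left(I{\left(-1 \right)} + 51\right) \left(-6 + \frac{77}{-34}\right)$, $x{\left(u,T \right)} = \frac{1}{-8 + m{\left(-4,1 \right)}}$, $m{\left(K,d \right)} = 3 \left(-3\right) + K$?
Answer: $\frac{802}{51} \approx 15.725$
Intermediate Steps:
$m{\left(K,d \right)} = -9 + K$
$x{\left(u,T \right)} = - \frac{1}{21}$ ($x{\left(u,T \right)} = \frac{1}{-8 - 13} = \frac{1}{-21} = - \frac{1}{21}$)
$A = - \frac{7025}{17}$ ($A = \left(-1 + 51\right) \left(-6 + \frac{77}{-34}\right) = 50 \left(-6 + 77 \left(- \frac{1}{34}\right)\right) = 50 \left(-6 - \frac{77}{34}\right) = 50 \left(- \frac{281}{34}\right) = - \frac{7025}{17} \approx -413.24$)
$x{\left(13,-3 \right)} \left(83 + A\right) = - \frac{83 - \frac{7025}{17}}{21} = \left(- \frac{1}{21}\right) \left(- \frac{5614}{17}\right) = \frac{802}{51}$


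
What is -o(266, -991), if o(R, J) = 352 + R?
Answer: -618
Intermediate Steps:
-o(266, -991) = -(352 + 266) = -1*618 = -618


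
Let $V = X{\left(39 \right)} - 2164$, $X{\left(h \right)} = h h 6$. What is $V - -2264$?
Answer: $9226$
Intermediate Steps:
$X{\left(h \right)} = 6 h^{2}$ ($X{\left(h \right)} = h^{2} \cdot 6 = 6 h^{2}$)
$V = 6962$ ($V = 6 \cdot 39^{2} - 2164 = 6 \cdot 1521 - 2164 = 9126 - 2164 = 6962$)
$V - -2264 = 6962 - -2264 = 6962 + 2264 = 9226$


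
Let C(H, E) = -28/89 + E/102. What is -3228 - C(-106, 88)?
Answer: -14654380/4539 ≈ -3228.5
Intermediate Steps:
C(H, E) = -28/89 + E/102 (C(H, E) = -28*1/89 + E*(1/102) = -28/89 + E/102)
-3228 - C(-106, 88) = -3228 - (-28/89 + (1/102)*88) = -3228 - (-28/89 + 44/51) = -3228 - 1*2488/4539 = -3228 - 2488/4539 = -14654380/4539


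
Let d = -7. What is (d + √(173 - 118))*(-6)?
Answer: 42 - 6*√55 ≈ -2.4972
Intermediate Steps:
(d + √(173 - 118))*(-6) = (-7 + √(173 - 118))*(-6) = (-7 + √55)*(-6) = 42 - 6*√55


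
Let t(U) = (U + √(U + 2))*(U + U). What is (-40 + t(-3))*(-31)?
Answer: 682 + 186*I ≈ 682.0 + 186.0*I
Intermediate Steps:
t(U) = 2*U*(U + √(2 + U)) (t(U) = (U + √(2 + U))*(2*U) = 2*U*(U + √(2 + U)))
(-40 + t(-3))*(-31) = (-40 + 2*(-3)*(-3 + √(2 - 3)))*(-31) = (-40 + 2*(-3)*(-3 + √(-1)))*(-31) = (-40 + 2*(-3)*(-3 + I))*(-31) = (-40 + (18 - 6*I))*(-31) = (-22 - 6*I)*(-31) = 682 + 186*I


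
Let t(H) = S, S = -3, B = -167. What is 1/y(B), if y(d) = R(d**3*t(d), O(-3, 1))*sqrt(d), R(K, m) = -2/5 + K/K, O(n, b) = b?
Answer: -5*I*sqrt(167)/501 ≈ -0.12897*I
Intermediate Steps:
t(H) = -3
R(K, m) = 3/5 (R(K, m) = -2*1/5 + 1 = -2/5 + 1 = 3/5)
y(d) = 3*sqrt(d)/5
1/y(B) = 1/(3*sqrt(-167)/5) = 1/(3*(I*sqrt(167))/5) = 1/(3*I*sqrt(167)/5) = -5*I*sqrt(167)/501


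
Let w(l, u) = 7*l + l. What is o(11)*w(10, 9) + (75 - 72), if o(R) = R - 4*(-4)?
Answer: 2163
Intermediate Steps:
w(l, u) = 8*l
o(R) = 16 + R (o(R) = R + 16 = 16 + R)
o(11)*w(10, 9) + (75 - 72) = (16 + 11)*(8*10) + (75 - 72) = 27*80 + 3 = 2160 + 3 = 2163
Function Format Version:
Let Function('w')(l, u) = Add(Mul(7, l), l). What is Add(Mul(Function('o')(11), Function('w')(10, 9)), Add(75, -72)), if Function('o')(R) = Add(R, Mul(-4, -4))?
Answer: 2163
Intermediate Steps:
Function('w')(l, u) = Mul(8, l)
Function('o')(R) = Add(16, R) (Function('o')(R) = Add(R, 16) = Add(16, R))
Add(Mul(Function('o')(11), Function('w')(10, 9)), Add(75, -72)) = Add(Mul(Add(16, 11), Mul(8, 10)), Add(75, -72)) = Add(Mul(27, 80), 3) = Add(2160, 3) = 2163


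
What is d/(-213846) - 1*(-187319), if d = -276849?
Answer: 13352565241/71282 ≈ 1.8732e+5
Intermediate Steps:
d/(-213846) - 1*(-187319) = -276849/(-213846) - 1*(-187319) = -276849*(-1/213846) + 187319 = 92283/71282 + 187319 = 13352565241/71282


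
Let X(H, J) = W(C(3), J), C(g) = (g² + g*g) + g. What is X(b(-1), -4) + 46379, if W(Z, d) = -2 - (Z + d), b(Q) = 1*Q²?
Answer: 46360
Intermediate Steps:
b(Q) = Q²
C(g) = g + 2*g² (C(g) = (g² + g²) + g = 2*g² + g = g + 2*g²)
W(Z, d) = -2 - Z - d (W(Z, d) = -2 + (-Z - d) = -2 - Z - d)
X(H, J) = -23 - J (X(H, J) = -2 - 3*(1 + 2*3) - J = -2 - 3*(1 + 6) - J = -2 - 3*7 - J = -2 - 1*21 - J = -2 - 21 - J = -23 - J)
X(b(-1), -4) + 46379 = (-23 - 1*(-4)) + 46379 = (-23 + 4) + 46379 = -19 + 46379 = 46360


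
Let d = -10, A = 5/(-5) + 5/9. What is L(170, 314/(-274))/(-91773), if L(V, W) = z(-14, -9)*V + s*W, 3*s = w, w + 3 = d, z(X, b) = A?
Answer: 87037/113156109 ≈ 0.00076918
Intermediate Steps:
A = -4/9 (A = 5*(-1/5) + 5*(1/9) = -1 + 5/9 = -4/9 ≈ -0.44444)
z(X, b) = -4/9
w = -13 (w = -3 - 10 = -13)
s = -13/3 (s = (1/3)*(-13) = -13/3 ≈ -4.3333)
L(V, W) = -13*W/3 - 4*V/9 (L(V, W) = -4*V/9 - 13*W/3 = -13*W/3 - 4*V/9)
L(170, 314/(-274))/(-91773) = (-4082/(3*(-274)) - 4/9*170)/(-91773) = (-4082*(-1)/(3*274) - 680/9)*(-1/91773) = (-13/3*(-157/137) - 680/9)*(-1/91773) = (2041/411 - 680/9)*(-1/91773) = -87037/1233*(-1/91773) = 87037/113156109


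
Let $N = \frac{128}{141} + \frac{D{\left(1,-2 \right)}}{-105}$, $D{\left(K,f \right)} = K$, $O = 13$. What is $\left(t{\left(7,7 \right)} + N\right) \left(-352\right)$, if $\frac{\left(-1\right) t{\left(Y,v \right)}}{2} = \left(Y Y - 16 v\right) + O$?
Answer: $- \frac{175272416}{4935} \approx -35516.0$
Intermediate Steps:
$t{\left(Y,v \right)} = -26 - 2 Y^{2} + 32 v$ ($t{\left(Y,v \right)} = - 2 \left(\left(Y Y - 16 v\right) + 13\right) = - 2 \left(\left(Y^{2} - 16 v\right) + 13\right) = - 2 \left(13 + Y^{2} - 16 v\right) = -26 - 2 Y^{2} + 32 v$)
$N = \frac{4433}{4935}$ ($N = \frac{128}{141} + 1 \frac{1}{-105} = 128 \cdot \frac{1}{141} + 1 \left(- \frac{1}{105}\right) = \frac{128}{141} - \frac{1}{105} = \frac{4433}{4935} \approx 0.89828$)
$\left(t{\left(7,7 \right)} + N\right) \left(-352\right) = \left(\left(-26 - 2 \cdot 7^{2} + 32 \cdot 7\right) + \frac{4433}{4935}\right) \left(-352\right) = \left(\left(-26 - 98 + 224\right) + \frac{4433}{4935}\right) \left(-352\right) = \left(100 + \frac{4433}{4935}\right) \left(-352\right) = \frac{497933}{4935} \left(-352\right) = - \frac{175272416}{4935}$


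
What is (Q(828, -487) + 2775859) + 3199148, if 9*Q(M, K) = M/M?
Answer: 53775064/9 ≈ 5.9750e+6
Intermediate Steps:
Q(M, K) = ⅑ (Q(M, K) = (M/M)/9 = (⅑)*1 = ⅑)
(Q(828, -487) + 2775859) + 3199148 = (⅑ + 2775859) + 3199148 = 24982732/9 + 3199148 = 53775064/9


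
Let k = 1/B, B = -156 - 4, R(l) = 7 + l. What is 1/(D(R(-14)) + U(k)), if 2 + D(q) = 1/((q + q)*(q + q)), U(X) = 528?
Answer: 196/103097 ≈ 0.0019011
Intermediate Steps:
B = -160
k = -1/160 (k = 1/(-160) = -1/160 ≈ -0.0062500)
D(q) = -2 + 1/(4*q²) (D(q) = -2 + 1/((q + q)*(q + q)) = -2 + 1/((2*q)*(2*q)) = -2 + 1/(4*q²))
1/(D(R(-14)) + U(k)) = 1/((-2 + 1/(4*(7 - 14)²)) + 528) = 1/((-2 + (¼)/(-7)²) + 528) = 1/((-2 + (¼)*(1/49)) + 528) = 1/((-2 + 1/196) + 528) = 1/(-391/196 + 528) = 1/(103097/196) = 196/103097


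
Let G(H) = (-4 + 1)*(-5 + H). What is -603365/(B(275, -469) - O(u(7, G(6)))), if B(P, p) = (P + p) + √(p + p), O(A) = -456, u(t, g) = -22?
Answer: -79040815/34791 + 603365*I*√938/69582 ≈ -2271.9 + 265.57*I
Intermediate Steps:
G(H) = 15 - 3*H (G(H) = -3*(-5 + H) = 15 - 3*H)
B(P, p) = P + p + √2*√p (B(P, p) = (P + p) + √(2*p) = (P + p) + √2*√p = P + p + √2*√p)
-603365/(B(275, -469) - O(u(7, G(6)))) = -603365/((275 - 469 + √2*√(-469)) - 1*(-456)) = -603365/((275 - 469 + √2*(I*√469)) + 456) = -603365/((275 - 469 + I*√938) + 456) = -603365/((-194 + I*√938) + 456) = -603365/(262 + I*√938)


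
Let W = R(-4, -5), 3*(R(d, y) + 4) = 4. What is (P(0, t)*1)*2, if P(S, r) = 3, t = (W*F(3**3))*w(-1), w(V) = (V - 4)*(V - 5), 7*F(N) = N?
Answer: 6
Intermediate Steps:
R(d, y) = -8/3 (R(d, y) = -4 + (1/3)*4 = -4 + 4/3 = -8/3)
F(N) = N/7
W = -8/3 ≈ -2.6667
w(V) = (-5 + V)*(-4 + V) (w(V) = (-4 + V)*(-5 + V) = (-5 + V)*(-4 + V))
t = -2160/7 (t = (-8*3**3/21)*(20 + (-1)**2 - 9*(-1)) = (-8*27/21)*(20 + 1 + 9) = -8/3*27/7*30 = -72/7*30 = -2160/7 ≈ -308.57)
(P(0, t)*1)*2 = (3*1)*2 = 3*2 = 6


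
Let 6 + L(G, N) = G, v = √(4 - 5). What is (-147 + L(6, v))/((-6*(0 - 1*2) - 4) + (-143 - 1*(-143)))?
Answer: -147/8 ≈ -18.375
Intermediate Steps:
v = I (v = √(-1) = I ≈ 1.0*I)
L(G, N) = -6 + G
(-147 + L(6, v))/((-6*(0 - 1*2) - 4) + (-143 - 1*(-143))) = (-147 + (-6 + 6))/((-6*(0 - 1*2) - 4) + (-143 - 1*(-143))) = (-147 + 0)/((-6*(0 - 2) - 4) + (-143 + 143)) = -147/((-6*(-2) - 4) + 0) = -147/((12 - 4) + 0) = -147/(8 + 0) = -147/8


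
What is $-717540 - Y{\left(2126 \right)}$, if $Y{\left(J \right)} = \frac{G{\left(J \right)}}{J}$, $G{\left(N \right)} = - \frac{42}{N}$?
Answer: $- \frac{1621595912499}{2259938} \approx -7.1754 \cdot 10^{5}$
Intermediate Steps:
$Y{\left(J \right)} = - \frac{42}{J^{2}}$ ($Y{\left(J \right)} = \frac{\left(-42\right) \frac{1}{J}}{J} = - \frac{42}{J^{2}}$)
$-717540 - Y{\left(2126 \right)} = -717540 - - \frac{42}{4519876} = -717540 - \left(-42\right) \frac{1}{4519876} = -717540 - - \frac{21}{2259938} = -717540 + \frac{21}{2259938} = - \frac{1621595912499}{2259938}$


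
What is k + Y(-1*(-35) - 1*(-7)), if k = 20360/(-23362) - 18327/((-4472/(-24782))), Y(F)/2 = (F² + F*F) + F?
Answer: -2466171749857/26118716 ≈ -94422.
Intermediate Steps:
Y(F) = 2*F + 4*F² (Y(F) = 2*((F² + F*F) + F) = 2*((F² + F²) + F) = 2*(2*F² + F) = 2*(F + 2*F²) = 2*F + 4*F²)
k = -2652659382097/26118716 (k = 20360*(-1/23362) - 18327/((-4472*(-1/24782))) = -10180/11681 - 18327/2236/12391 = -10180/11681 - 18327*12391/2236 = -10180/11681 - 227089857/2236 = -2652659382097/26118716 ≈ -1.0156e+5)
k + Y(-1*(-35) - 1*(-7)) = -2652659382097/26118716 + 2*(-1*(-35) - 1*(-7))*(1 + 2*(-1*(-35) - 1*(-7))) = -2652659382097/26118716 + 2*(35 + 7)*(1 + 2*(35 + 7)) = -2652659382097/26118716 + 2*42*(1 + 2*42) = -2652659382097/26118716 + 2*42*(1 + 84) = -2652659382097/26118716 + 2*42*85 = -2652659382097/26118716 + 7140 = -2466171749857/26118716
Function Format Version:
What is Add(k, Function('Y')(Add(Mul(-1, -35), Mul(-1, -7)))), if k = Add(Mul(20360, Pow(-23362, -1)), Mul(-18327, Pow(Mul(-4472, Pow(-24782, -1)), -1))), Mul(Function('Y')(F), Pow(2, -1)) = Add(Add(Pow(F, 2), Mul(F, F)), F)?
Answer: Rational(-2466171749857, 26118716) ≈ -94422.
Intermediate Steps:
Function('Y')(F) = Add(Mul(2, F), Mul(4, Pow(F, 2))) (Function('Y')(F) = Mul(2, Add(Add(Pow(F, 2), Mul(F, F)), F)) = Mul(2, Add(Add(Pow(F, 2), Pow(F, 2)), F)) = Mul(2, Add(Mul(2, Pow(F, 2)), F)) = Mul(2, Add(F, Mul(2, Pow(F, 2)))) = Add(Mul(2, F), Mul(4, Pow(F, 2))))
k = Rational(-2652659382097, 26118716) (k = Add(Mul(20360, Rational(-1, 23362)), Mul(-18327, Pow(Mul(-4472, Rational(-1, 24782)), -1))) = Add(Rational(-10180, 11681), Mul(-18327, Pow(Rational(2236, 12391), -1))) = Add(Rational(-10180, 11681), Mul(-18327, Rational(12391, 2236))) = Add(Rational(-10180, 11681), Rational(-227089857, 2236)) = Rational(-2652659382097, 26118716) ≈ -1.0156e+5)
Add(k, Function('Y')(Add(Mul(-1, -35), Mul(-1, -7)))) = Add(Rational(-2652659382097, 26118716), Mul(2, Add(Mul(-1, -35), Mul(-1, -7)), Add(1, Mul(2, Add(Mul(-1, -35), Mul(-1, -7)))))) = Add(Rational(-2652659382097, 26118716), Mul(2, Add(35, 7), Add(1, Mul(2, Add(35, 7))))) = Add(Rational(-2652659382097, 26118716), Mul(2, 42, Add(1, Mul(2, 42)))) = Add(Rational(-2652659382097, 26118716), Mul(2, 42, Add(1, 84))) = Add(Rational(-2652659382097, 26118716), Mul(2, 42, 85)) = Add(Rational(-2652659382097, 26118716), 7140) = Rational(-2466171749857, 26118716)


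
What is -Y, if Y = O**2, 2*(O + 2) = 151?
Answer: -21609/4 ≈ -5402.3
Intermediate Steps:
O = 147/2 (O = -2 + (1/2)*151 = -2 + 151/2 = 147/2 ≈ 73.500)
Y = 21609/4 (Y = (147/2)**2 = 21609/4 ≈ 5402.3)
-Y = -1*21609/4 = -21609/4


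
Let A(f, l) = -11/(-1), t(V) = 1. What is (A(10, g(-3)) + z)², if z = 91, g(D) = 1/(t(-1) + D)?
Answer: 10404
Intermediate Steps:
g(D) = 1/(1 + D)
A(f, l) = 11 (A(f, l) = -11*(-1) = 11)
(A(10, g(-3)) + z)² = (11 + 91)² = 102² = 10404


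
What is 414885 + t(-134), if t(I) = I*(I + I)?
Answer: 450797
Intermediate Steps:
t(I) = 2*I² (t(I) = I*(2*I) = 2*I²)
414885 + t(-134) = 414885 + 2*(-134)² = 414885 + 2*17956 = 414885 + 35912 = 450797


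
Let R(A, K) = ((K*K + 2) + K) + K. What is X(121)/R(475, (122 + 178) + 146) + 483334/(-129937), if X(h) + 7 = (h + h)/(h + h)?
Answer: -48287873081/12981355985 ≈ -3.7198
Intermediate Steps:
X(h) = -6 (X(h) = -7 + (h + h)/(h + h) = -7 + (2*h)/((2*h)) = -7 + (2*h)*(1/(2*h)) = -7 + 1 = -6)
R(A, K) = 2 + K**2 + 2*K (R(A, K) = ((K**2 + 2) + K) + K = ((2 + K**2) + K) + K = (2 + K + K**2) + K = 2 + K**2 + 2*K)
X(121)/R(475, (122 + 178) + 146) + 483334/(-129937) = -6/(2 + ((122 + 178) + 146)**2 + 2*((122 + 178) + 146)) + 483334/(-129937) = -6/(2 + (300 + 146)**2 + 2*(300 + 146)) + 483334*(-1/129937) = -6/(2 + 446**2 + 2*446) - 483334/129937 = -6/(2 + 198916 + 892) - 483334/129937 = -6/199810 - 483334/129937 = -6*1/199810 - 483334/129937 = -3/99905 - 483334/129937 = -48287873081/12981355985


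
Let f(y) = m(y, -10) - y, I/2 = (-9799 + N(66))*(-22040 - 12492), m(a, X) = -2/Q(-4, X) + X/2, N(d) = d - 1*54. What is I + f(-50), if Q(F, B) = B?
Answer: 3379647066/5 ≈ 6.7593e+8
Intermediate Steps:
N(d) = -54 + d (N(d) = d - 54 = -54 + d)
m(a, X) = X/2 - 2/X (m(a, X) = -2/X + X/2 = X/2 - 2/X)
I = 675929368 (I = 2*((-9799 + (-54 + 66))*(-22040 - 12492)) = 2*((-9799 + 12)*(-34532)) = 2*(-9787*(-34532)) = 2*337964684 = 675929368)
f(y) = -24/5 - y (f(y) = ((½)*(-10) - 2/(-10)) - y = (-5 - 2*(-⅒)) - y = (-5 + ⅕) - y = -24/5 - y)
I + f(-50) = 675929368 + (-24/5 - 1*(-50)) = 675929368 + (-24/5 + 50) = 675929368 + 226/5 = 3379647066/5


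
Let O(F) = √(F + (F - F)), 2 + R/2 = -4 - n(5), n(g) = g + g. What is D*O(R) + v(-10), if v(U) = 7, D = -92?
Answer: 7 - 368*I*√2 ≈ 7.0 - 520.43*I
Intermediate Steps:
n(g) = 2*g
R = -32 (R = -4 + 2*(-4 - 2*5) = -4 + 2*(-4 - 1*10) = -4 + 2*(-4 - 10) = -4 + 2*(-14) = -4 - 28 = -32)
O(F) = √F (O(F) = √(F + 0) = √F)
D*O(R) + v(-10) = -368*I*√2 + 7 = 7 - 368*I*√2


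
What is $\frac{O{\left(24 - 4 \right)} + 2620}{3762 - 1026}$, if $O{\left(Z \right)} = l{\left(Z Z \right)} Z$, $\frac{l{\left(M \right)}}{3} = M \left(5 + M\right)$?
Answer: $\frac{2430655}{684} \approx 3553.6$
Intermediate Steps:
$l{\left(M \right)} = 3 M \left(5 + M\right)$
$O{\left(Z \right)} = 3 Z^{3} \left(5 + Z^{2}\right)$ ($O{\left(Z \right)} = 3 Z Z \left(5 + Z Z\right) Z = 3 Z^{2} \left(5 + Z^{2}\right) Z = 3 Z^{3} \left(5 + Z^{2}\right)$)
$\frac{O{\left(24 - 4 \right)} + 2620}{3762 - 1026} = \frac{3 \left(24 - 4\right)^{3} \left(5 + \left(24 - 4\right)^{2}\right) + 2620}{3762 - 1026} = \frac{3 \left(24 - 4\right)^{3} \left(5 + \left(24 - 4\right)^{2}\right) + 2620}{2736} = \left(3 \cdot 20^{3} \left(5 + 20^{2}\right) + 2620\right) \frac{1}{2736} = \left(3 \cdot 8000 \left(5 + 400\right) + 2620\right) \frac{1}{2736} = \left(3 \cdot 8000 \cdot 405 + 2620\right) \frac{1}{2736} = \left(9720000 + 2620\right) \frac{1}{2736} = 9722620 \cdot \frac{1}{2736} = \frac{2430655}{684}$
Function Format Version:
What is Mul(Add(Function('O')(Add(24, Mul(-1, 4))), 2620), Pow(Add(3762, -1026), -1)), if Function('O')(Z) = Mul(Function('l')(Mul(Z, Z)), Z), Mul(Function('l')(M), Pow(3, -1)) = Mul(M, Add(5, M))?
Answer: Rational(2430655, 684) ≈ 3553.6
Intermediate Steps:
Function('l')(M) = Mul(3, M, Add(5, M)) (Function('l')(M) = Mul(3, Mul(M, Add(5, M))) = Mul(3, M, Add(5, M)))
Function('O')(Z) = Mul(3, Pow(Z, 3), Add(5, Pow(Z, 2))) (Function('O')(Z) = Mul(Mul(3, Mul(Z, Z), Add(5, Mul(Z, Z))), Z) = Mul(Mul(3, Pow(Z, 2), Add(5, Pow(Z, 2))), Z) = Mul(3, Pow(Z, 3), Add(5, Pow(Z, 2))))
Mul(Add(Function('O')(Add(24, Mul(-1, 4))), 2620), Pow(Add(3762, -1026), -1)) = Mul(Add(Mul(3, Pow(Add(24, Mul(-1, 4)), 3), Add(5, Pow(Add(24, Mul(-1, 4)), 2))), 2620), Pow(Add(3762, -1026), -1)) = Mul(Add(Mul(3, Pow(Add(24, -4), 3), Add(5, Pow(Add(24, -4), 2))), 2620), Pow(2736, -1)) = Mul(Add(Mul(3, Pow(20, 3), Add(5, Pow(20, 2))), 2620), Rational(1, 2736)) = Mul(Add(Mul(3, 8000, Add(5, 400)), 2620), Rational(1, 2736)) = Mul(Add(Mul(3, 8000, 405), 2620), Rational(1, 2736)) = Mul(Add(9720000, 2620), Rational(1, 2736)) = Mul(9722620, Rational(1, 2736)) = Rational(2430655, 684)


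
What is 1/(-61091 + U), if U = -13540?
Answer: -1/74631 ≈ -1.3399e-5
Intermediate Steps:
1/(-61091 + U) = 1/(-61091 - 13540) = 1/(-74631) = -1/74631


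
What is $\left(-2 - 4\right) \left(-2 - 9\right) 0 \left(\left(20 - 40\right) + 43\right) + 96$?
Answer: $96$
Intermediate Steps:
$\left(-2 - 4\right) \left(-2 - 9\right) 0 \left(\left(20 - 40\right) + 43\right) + 96 = \left(-6\right) \left(-11\right) 0 \left(-20 + 43\right) + 96 = 66 \cdot 0 \cdot 23 + 96 = 0 \cdot 23 + 96 = 0 + 96 = 96$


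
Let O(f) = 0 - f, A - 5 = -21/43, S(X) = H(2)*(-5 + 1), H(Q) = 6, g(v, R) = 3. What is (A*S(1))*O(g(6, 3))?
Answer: 13968/43 ≈ 324.84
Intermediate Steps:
S(X) = -24 (S(X) = 6*(-5 + 1) = 6*(-4) = -24)
A = 194/43 (A = 5 - 21/43 = 194/43 ≈ 4.5116)
O(f) = -f
(A*S(1))*O(g(6, 3)) = ((194/43)*(-24))*(-1*3) = -4656/43*(-3) = 13968/43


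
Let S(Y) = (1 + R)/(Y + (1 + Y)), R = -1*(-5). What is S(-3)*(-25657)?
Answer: 153942/5 ≈ 30788.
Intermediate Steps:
R = 5
S(Y) = 6/(1 + 2*Y) (S(Y) = (1 + 5)/(Y + (1 + Y)) = 6/(1 + 2*Y))
S(-3)*(-25657) = (6/(1 + 2*(-3)))*(-25657) = (6/(1 - 6))*(-25657) = (6/(-5))*(-25657) = (6*(-⅕))*(-25657) = -6/5*(-25657) = 153942/5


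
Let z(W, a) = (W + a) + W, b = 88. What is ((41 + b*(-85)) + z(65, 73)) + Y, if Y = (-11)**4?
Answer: 7405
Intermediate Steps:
Y = 14641
z(W, a) = a + 2*W
((41 + b*(-85)) + z(65, 73)) + Y = ((41 + 88*(-85)) + (73 + 2*65)) + 14641 = ((41 - 7480) + (73 + 130)) + 14641 = (-7439 + 203) + 14641 = -7236 + 14641 = 7405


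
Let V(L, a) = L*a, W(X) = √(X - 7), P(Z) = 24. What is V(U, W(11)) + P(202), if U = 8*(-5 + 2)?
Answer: -24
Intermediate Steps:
W(X) = √(-7 + X)
U = -24 (U = 8*(-3) = -24)
V(U, W(11)) + P(202) = -24*√(-7 + 11) + 24 = -24*√4 + 24 = -24*2 + 24 = -48 + 24 = -24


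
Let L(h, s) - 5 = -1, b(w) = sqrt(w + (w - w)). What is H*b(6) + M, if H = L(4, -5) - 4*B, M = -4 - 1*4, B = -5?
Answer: -8 + 24*sqrt(6) ≈ 50.788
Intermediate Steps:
b(w) = sqrt(w) (b(w) = sqrt(w + 0) = sqrt(w))
L(h, s) = 4 (L(h, s) = 5 - 1 = 4)
M = -8 (M = -4 - 4 = -8)
H = 24 (H = 4 - 4*(-5) = 4 + 20 = 24)
H*b(6) + M = 24*sqrt(6) - 8 = -8 + 24*sqrt(6)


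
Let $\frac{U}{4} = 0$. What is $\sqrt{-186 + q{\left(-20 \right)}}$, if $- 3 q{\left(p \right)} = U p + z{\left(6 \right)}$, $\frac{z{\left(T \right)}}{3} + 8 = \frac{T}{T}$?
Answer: $i \sqrt{179} \approx 13.379 i$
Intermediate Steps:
$z{\left(T \right)} = -21$ ($z{\left(T \right)} = -24 + 3 \frac{T}{T} = -24 + 3 \cdot 1 = -24 + 3 = -21$)
$U = 0$ ($U = 4 \cdot 0 = 0$)
$q{\left(p \right)} = 7$ ($q{\left(p \right)} = - \frac{0 p - 21}{3} = - \frac{0 - 21}{3} = \left(- \frac{1}{3}\right) \left(-21\right) = 7$)
$\sqrt{-186 + q{\left(-20 \right)}} = \sqrt{-186 + 7} = \sqrt{-179} = i \sqrt{179}$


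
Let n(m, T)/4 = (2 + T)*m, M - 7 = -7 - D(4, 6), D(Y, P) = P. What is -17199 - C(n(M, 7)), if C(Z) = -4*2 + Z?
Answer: -16975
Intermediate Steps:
M = -6 (M = 7 + (-7 - 1*6) = 7 + (-7 - 6) = 7 - 13 = -6)
n(m, T) = 4*m*(2 + T) (n(m, T) = 4*((2 + T)*m) = 4*(m*(2 + T)) = 4*m*(2 + T))
C(Z) = -8 + Z
-17199 - C(n(M, 7)) = -17199 - (-8 + 4*(-6)*(2 + 7)) = -17199 - (-8 + 4*(-6)*9) = -17199 - (-8 - 216) = -17199 - 1*(-224) = -17199 + 224 = -16975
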